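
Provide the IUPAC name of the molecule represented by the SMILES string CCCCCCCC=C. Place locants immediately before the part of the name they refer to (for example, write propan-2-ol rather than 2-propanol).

Counting along the main chain through the multiple bond gives 9 carbons: the parent is nonane.
There is one C=C double bond, indicated by the ending -ene.
Number the chain so that numbering from this end puts the double bond at C-1 rather than C-8.
That gives the double bond between C-1 and C-2.
Putting it together: non-1-ene.

non-1-ene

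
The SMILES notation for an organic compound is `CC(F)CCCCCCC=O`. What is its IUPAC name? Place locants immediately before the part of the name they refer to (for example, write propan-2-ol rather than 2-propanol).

8-fluorononanal

Counting along the main chain through the –CHO group gives 9 carbons: the parent is nonane.
The principal characteristic group is an aldehyde (terminal –CHO), named with the suffix -al.
The numbering direction is chosen so that the aldehyde carbon is C-1 by definition.
This places a fluoro group at C-8.
The name is 8-fluorononanal.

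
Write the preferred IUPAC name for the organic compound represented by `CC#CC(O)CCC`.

hept-2-yn-4-ol

Counting along the main chain through the –OH group and the multiple bond gives 7 carbons: the parent is heptane.
An alcohol (–OH) is the principal characteristic group, giving the suffix -ol.
The chain contains a C≡C triple bond, so the unsaturation ending is -yne.
The numbering direction is chosen so that numbering from this end puts the triple bond at C-2 rather than C-5.
That gives the hydroxyl at C-4; the triple bond between C-2 and C-3.
Putting it together: hept-2-yn-4-ol.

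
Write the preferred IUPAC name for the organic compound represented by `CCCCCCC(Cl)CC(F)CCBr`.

1-bromo-5-chloro-3-fluoroundecane

The longest continuous carbon chain has 11 atoms, so the parent hydride is undecane.
The numbering direction is chosen so that the substituent locant set {1,3,5} is lower than {7,9,11} at the first point of difference.
This places a bromo group at C-1; a chloro group at C-5; a fluoro group at C-3.
The substituents are ordered alphabetically, ignoring any di-/tri- multipliers.
Putting it together: 1-bromo-5-chloro-3-fluoroundecane.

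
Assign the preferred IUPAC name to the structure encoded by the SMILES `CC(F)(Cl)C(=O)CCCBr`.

The longest carbon chain that includes the carbonyl has 6 carbons, so the parent hydride is hexane.
The principal characteristic group is a ketone (C=O on an internal carbon), named with the suffix -one.
Number the chain so that numbering from this end puts the carbonyl group at C-3 rather than C-4.
This places the carbonyl at C-3; a bromo group at C-6; a chloro group at C-2; a fluoro group at C-2.
The substituents are ordered alphabetically, ignoring any di-/tri- multipliers.
Assembling the pieces gives 6-bromo-2-chloro-2-fluorohexan-3-one.

6-bromo-2-chloro-2-fluorohexan-3-one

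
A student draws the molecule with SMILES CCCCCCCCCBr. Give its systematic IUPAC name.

1-bromononane

The parent chain contains 9 carbons (nonane).
Number the chain so that the substituent locant set {1} is lower than {9} at the first point of difference.
This places a bromo group at C-1.
The name is 1-bromononane.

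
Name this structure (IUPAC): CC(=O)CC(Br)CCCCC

4-bromononan-2-one

The longest carbon chain that includes the carbonyl has 9 carbons, so the parent hydride is nonane.
The highest-priority functional group is a ketone (C=O on an internal carbon), so the name ends in -one.
The numbering direction is chosen so that numbering from this end puts the carbonyl group at C-2 rather than C-8.
With this numbering: the carbonyl at C-2; a bromo group at C-4.
Assembling the pieces gives 4-bromononan-2-one.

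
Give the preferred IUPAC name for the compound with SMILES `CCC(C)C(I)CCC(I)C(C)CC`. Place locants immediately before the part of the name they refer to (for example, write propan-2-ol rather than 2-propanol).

4,7-diiodo-3,8-dimethyldecane

The longest continuous carbon chain has 10 atoms, so the parent hydride is decane.
Numbering from either end gives identical locants here.
That gives iodo groups at C-4 and C-7; methyl groups at C-3 and C-8.
The substituents are ordered alphabetically, ignoring any di-/tri- multipliers.
Assembling the pieces gives 4,7-diiodo-3,8-dimethyldecane.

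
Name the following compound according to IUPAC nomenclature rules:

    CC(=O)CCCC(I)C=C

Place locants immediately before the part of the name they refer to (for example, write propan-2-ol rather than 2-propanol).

The longest carbon chain that includes the carbonyl and the multiple bond has 8 carbons, so the parent hydride is octane.
The principal characteristic group is a ketone (C=O on an internal carbon), named with the suffix -one.
The chain contains a C=C double bond, so the unsaturation ending is -ene.
Number the chain so that numbering from this end puts the carbonyl group at C-2 rather than C-7.
This places the carbonyl at C-2; the double bond between C-7 and C-8; an iodo group at C-6.
Putting it together: 6-iodooct-7-en-2-one.

6-iodooct-7-en-2-one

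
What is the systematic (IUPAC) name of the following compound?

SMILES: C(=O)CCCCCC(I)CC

7-iodononanal

Counting along the main chain through the –CHO group gives 9 carbons: the parent is nonane.
The principal characteristic group is an aldehyde (terminal –CHO), named with the suffix -al.
The numbering direction is chosen so that the aldehyde carbon is C-1 by definition.
With this numbering: an iodo group at C-7.
Putting it together: 7-iodononanal.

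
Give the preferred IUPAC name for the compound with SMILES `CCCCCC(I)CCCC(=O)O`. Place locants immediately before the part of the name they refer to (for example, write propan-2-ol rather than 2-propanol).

The longest chain bearing the –COOH group is 10 carbons long (decane).
The highest-priority functional group is a carboxylic acid (terminal –COOH), so the name ends in -oic acid.
The numbering direction is chosen so that the carboxylic acid carbon is C-1 by definition.
That gives an iodo group at C-5.
Assembling the pieces gives 5-iododecanoic acid.

5-iododecanoic acid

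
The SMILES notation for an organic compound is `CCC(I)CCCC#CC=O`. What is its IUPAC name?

The longest chain bearing the –CHO group and the multiple bond is 9 carbons long (nonane).
An aldehyde (terminal –CHO) is the principal characteristic group, giving the suffix -al.
There is one C≡C triple bond, indicated by the ending -yne.
Choose the numbering such that the aldehyde carbon is C-1 by definition.
That gives the triple bond between C-2 and C-3; an iodo group at C-7.
Putting it together: 7-iodonon-2-ynal.

7-iodonon-2-ynal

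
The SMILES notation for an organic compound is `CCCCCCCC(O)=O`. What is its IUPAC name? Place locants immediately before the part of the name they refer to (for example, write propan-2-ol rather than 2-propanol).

The longest carbon chain that includes the –COOH group has 8 carbons, so the parent hydride is octane.
The highest-priority functional group is a carboxylic acid (terminal –COOH), so the name ends in -oic acid.
Number the chain so that the carboxylic acid carbon is C-1 by definition.
Assembling the pieces gives octanoic acid.

octanoic acid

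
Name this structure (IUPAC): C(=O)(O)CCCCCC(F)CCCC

7-fluoroundecanoic acid

The longest carbon chain that includes the –COOH group has 11 carbons, so the parent hydride is undecane.
A carboxylic acid (terminal –COOH) is the principal characteristic group, giving the suffix -oic acid.
The numbering direction is chosen so that the carboxylic acid carbon is C-1 by definition.
This places a fluoro group at C-7.
The name is 7-fluoroundecanoic acid.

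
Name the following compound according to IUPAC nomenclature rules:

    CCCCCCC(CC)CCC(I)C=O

5-ethyl-2-iodoundecanal

The longest carbon chain that includes the –CHO group has 11 carbons, so the parent hydride is undecane.
The highest-priority functional group is an aldehyde (terminal –CHO), so the name ends in -al.
The numbering direction is chosen so that the aldehyde carbon is C-1 by definition.
This places an ethyl group at C-5; an iodo group at C-2.
The substituents are ordered alphabetically, ignoring any di-/tri- multipliers.
Putting it together: 5-ethyl-2-iodoundecanal.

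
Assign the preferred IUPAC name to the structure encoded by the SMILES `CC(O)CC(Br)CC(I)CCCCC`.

4-bromo-6-iodoundecan-2-ol

Counting along the main chain through the –OH group gives 11 carbons: the parent is undecane.
The principal characteristic group is an alcohol (–OH), named with the suffix -ol.
Choose the numbering such that numbering from this end puts the hydroxyl group at C-2 rather than C-10.
That gives the hydroxyl at C-2; a bromo group at C-4; an iodo group at C-6.
Prefixes are listed alphabetically: bromo, iodo.
Assembling the pieces gives 4-bromo-6-iodoundecan-2-ol.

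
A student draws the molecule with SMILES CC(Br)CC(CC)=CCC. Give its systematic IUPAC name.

6-bromo-4-ethylhept-3-ene

The longest chain bearing the multiple bond is 7 carbons long (heptane).
The chain contains a C=C double bond, so the unsaturation ending is -ene.
Number the chain so that numbering from this end puts the double bond at C-3 rather than C-4.
That gives the double bond between C-3 and C-4; a bromo group at C-6; an ethyl group at C-4.
The substituents are ordered alphabetically, ignoring any di-/tri- multipliers.
The name is 6-bromo-4-ethylhept-3-ene.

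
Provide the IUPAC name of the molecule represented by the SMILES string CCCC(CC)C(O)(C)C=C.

4-ethyl-3-methylhept-1-en-3-ol

Counting along the main chain through the –OH group and the multiple bond gives 7 carbons: the parent is heptane.
The principal characteristic group is an alcohol (–OH), named with the suffix -ol.
A C=C double bond in the chain gives the infix -ene-.
The numbering direction is chosen so that numbering from this end puts the hydroxyl group at C-3 rather than C-5.
With this numbering: the hydroxyl at C-3; the double bond between C-1 and C-2; an ethyl group at C-4; a methyl group at C-3.
The substituents are ordered alphabetically, ignoring any di-/tri- multipliers.
Assembling the pieces gives 4-ethyl-3-methylhept-1-en-3-ol.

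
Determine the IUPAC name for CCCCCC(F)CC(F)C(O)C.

Counting along the main chain through the –OH group gives 10 carbons: the parent is decane.
The principal characteristic group is an alcohol (–OH), named with the suffix -ol.
Number the chain so that numbering from this end puts the hydroxyl group at C-2 rather than C-9.
This places the hydroxyl at C-2; fluoro groups at C-3 and C-5.
The name is 3,5-difluorodecan-2-ol.

3,5-difluorodecan-2-ol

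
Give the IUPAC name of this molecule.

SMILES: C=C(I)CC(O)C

Counting along the main chain through the –OH group and the multiple bond gives 5 carbons: the parent is pentane.
An alcohol (–OH) is the principal characteristic group, giving the suffix -ol.
A C=C double bond in the chain gives the infix -ene-.
Choose the numbering such that numbering from this end puts the hydroxyl group at C-2 rather than C-4.
This places the hydroxyl at C-2; the double bond between C-4 and C-5; an iodo group at C-4.
Assembling the pieces gives 4-iodopent-4-en-2-ol.

4-iodopent-4-en-2-ol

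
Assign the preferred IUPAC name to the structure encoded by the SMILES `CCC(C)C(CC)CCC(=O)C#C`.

Counting along the main chain through the carbonyl and the multiple bond gives 9 carbons: the parent is nonane.
A ketone (C=O on an internal carbon) is the principal characteristic group, giving the suffix -one.
There is one C≡C triple bond, indicated by the ending -yne.
The numbering direction is chosen so that numbering from this end puts the carbonyl group at C-3 rather than C-7.
With this numbering: the carbonyl at C-3; the triple bond between C-1 and C-2; an ethyl group at C-6; a methyl group at C-7.
The substituents are ordered alphabetically, ignoring any di-/tri- multipliers.
Putting it together: 6-ethyl-7-methylnon-1-yn-3-one.

6-ethyl-7-methylnon-1-yn-3-one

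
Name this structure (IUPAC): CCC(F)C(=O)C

3-fluoropentan-2-one

Counting along the main chain through the carbonyl gives 5 carbons: the parent is pentane.
A ketone (C=O on an internal carbon) is the principal characteristic group, giving the suffix -one.
Choose the numbering such that numbering from this end puts the carbonyl group at C-2 rather than C-4.
That gives the carbonyl at C-2; a fluoro group at C-3.
Assembling the pieces gives 3-fluoropentan-2-one.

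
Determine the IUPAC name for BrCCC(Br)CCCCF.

The longest carbon chain is 7 atoms: the parent is heptane.
Choose the numbering such that the substituent locant set {1,3,7} is lower than {1,5,7} at the first point of difference.
This places bromo groups at C-1 and C-3; a fluoro group at C-7.
Substituent prefixes are cited in alphabetical order (multiplying prefixes like di-/tri- are ignored for ordering).
Putting it together: 1,3-dibromo-7-fluoroheptane.

1,3-dibromo-7-fluoroheptane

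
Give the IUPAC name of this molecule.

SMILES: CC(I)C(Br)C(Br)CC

The longest carbon chain is 6 atoms: the parent is hexane.
Choose the numbering such that the substituent locant set {2,3,4} is lower than {3,4,5} at the first point of difference.
With this numbering: bromo groups at C-3 and C-4; an iodo group at C-2.
Substituent prefixes are cited in alphabetical order (multiplying prefixes like di-/tri- are ignored for ordering).
Assembling the pieces gives 3,4-dibromo-2-iodohexane.

3,4-dibromo-2-iodohexane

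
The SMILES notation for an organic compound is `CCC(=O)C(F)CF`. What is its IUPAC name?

1,2-difluoropentan-3-one

Counting along the main chain through the carbonyl gives 5 carbons: the parent is pentane.
The principal characteristic group is a ketone (C=O on an internal carbon), named with the suffix -one.
The numbering direction is chosen so that the substituent locant set {1,2} is lower than {4,5} at the first point of difference.
This places the carbonyl at C-3; fluoro groups at C-1 and C-2.
Putting it together: 1,2-difluoropentan-3-one.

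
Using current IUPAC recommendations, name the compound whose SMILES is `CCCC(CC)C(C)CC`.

The longest continuous carbon chain has 7 atoms, so the parent hydride is heptane.
The numbering direction is chosen so that the substituent locant set {3,4} is lower than {4,5} at the first point of difference.
That gives an ethyl group at C-4; a methyl group at C-3.
Prefixes are listed alphabetically: ethyl, methyl.
Putting it together: 4-ethyl-3-methylheptane.

4-ethyl-3-methylheptane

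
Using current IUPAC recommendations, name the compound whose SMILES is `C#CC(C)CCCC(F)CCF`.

7,9-difluoro-3-methylnon-1-yne

The longest chain bearing the multiple bond is 9 carbons long (nonane).
There is one C≡C triple bond, indicated by the ending -yne.
The numbering direction is chosen so that numbering from this end puts the triple bond at C-1 rather than C-8.
With this numbering: the triple bond between C-1 and C-2; fluoro groups at C-7 and C-9; a methyl group at C-3.
The substituents are ordered alphabetically, ignoring any di-/tri- multipliers.
Assembling the pieces gives 7,9-difluoro-3-methylnon-1-yne.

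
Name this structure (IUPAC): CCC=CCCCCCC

dec-3-ene

Counting along the main chain through the multiple bond gives 10 carbons: the parent is decane.
There is one C=C double bond, indicated by the ending -ene.
The numbering direction is chosen so that numbering from this end puts the double bond at C-3 rather than C-7.
With this numbering: the double bond between C-3 and C-4.
The name is dec-3-ene.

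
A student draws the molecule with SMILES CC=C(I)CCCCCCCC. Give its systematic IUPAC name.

3-iodoundec-2-ene

Counting along the main chain through the multiple bond gives 11 carbons: the parent is undecane.
There is one C=C double bond, indicated by the ending -ene.
Choose the numbering such that numbering from this end puts the double bond at C-2 rather than C-9.
This places the double bond between C-2 and C-3; an iodo group at C-3.
Assembling the pieces gives 3-iodoundec-2-ene.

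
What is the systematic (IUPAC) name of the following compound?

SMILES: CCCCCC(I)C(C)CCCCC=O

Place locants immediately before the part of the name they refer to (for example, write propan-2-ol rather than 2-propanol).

The longest chain bearing the –CHO group is 12 carbons long (dodecane).
The highest-priority functional group is an aldehyde (terminal –CHO), so the name ends in -al.
Number the chain so that the aldehyde carbon is C-1 by definition.
With this numbering: an iodo group at C-7; a methyl group at C-6.
The substituents are ordered alphabetically, ignoring any di-/tri- multipliers.
The name is 7-iodo-6-methyldodecanal.

7-iodo-6-methyldodecanal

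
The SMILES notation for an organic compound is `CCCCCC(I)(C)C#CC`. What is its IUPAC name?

The longest carbon chain that includes the multiple bond has 9 carbons, so the parent hydride is nonane.
The chain contains a C≡C triple bond, so the unsaturation ending is -yne.
Choose the numbering such that numbering from this end puts the triple bond at C-2 rather than C-7.
With this numbering: the triple bond between C-2 and C-3; an iodo group at C-4; a methyl group at C-4.
Substituent prefixes are cited in alphabetical order (multiplying prefixes like di-/tri- are ignored for ordering).
The name is 4-iodo-4-methylnon-2-yne.

4-iodo-4-methylnon-2-yne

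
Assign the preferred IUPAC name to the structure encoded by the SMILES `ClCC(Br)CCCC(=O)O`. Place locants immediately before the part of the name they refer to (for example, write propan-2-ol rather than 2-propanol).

5-bromo-6-chlorohexanoic acid

Counting along the main chain through the –COOH group gives 6 carbons: the parent is hexane.
A carboxylic acid (terminal –COOH) is the principal characteristic group, giving the suffix -oic acid.
Number the chain so that the carboxylic acid carbon is C-1 by definition.
With this numbering: a bromo group at C-5; a chloro group at C-6.
The substituents are ordered alphabetically, ignoring any di-/tri- multipliers.
Assembling the pieces gives 5-bromo-6-chlorohexanoic acid.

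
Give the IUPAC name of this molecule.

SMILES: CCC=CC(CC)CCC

Counting along the main chain through the multiple bond gives 8 carbons: the parent is octane.
A C=C double bond in the chain gives the infix -ene-.
The numbering direction is chosen so that numbering from this end puts the double bond at C-3 rather than C-5.
This places the double bond between C-3 and C-4; an ethyl group at C-5.
The name is 5-ethyloct-3-ene.

5-ethyloct-3-ene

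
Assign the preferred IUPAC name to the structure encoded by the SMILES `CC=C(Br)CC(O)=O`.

3-bromopent-3-enoic acid

Counting along the main chain through the –COOH group and the multiple bond gives 5 carbons: the parent is pentane.
The principal characteristic group is a carboxylic acid (terminal –COOH), named with the suffix -oic acid.
The chain contains a C=C double bond, so the unsaturation ending is -ene.
Number the chain so that the carboxylic acid carbon is C-1 by definition.
With this numbering: the double bond between C-3 and C-4; a bromo group at C-3.
Putting it together: 3-bromopent-3-enoic acid.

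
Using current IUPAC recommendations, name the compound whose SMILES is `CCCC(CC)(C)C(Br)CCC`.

5-bromo-4-ethyl-4-methyloctane

The longest continuous carbon chain has 8 atoms, so the parent hydride is octane.
Choose the numbering such that the substituent locant set {4,4,5} is lower than {4,5,5} at the first point of difference.
With this numbering: a bromo group at C-5; an ethyl group at C-4; a methyl group at C-4.
Substituent prefixes are cited in alphabetical order (multiplying prefixes like di-/tri- are ignored for ordering).
Assembling the pieces gives 5-bromo-4-ethyl-4-methyloctane.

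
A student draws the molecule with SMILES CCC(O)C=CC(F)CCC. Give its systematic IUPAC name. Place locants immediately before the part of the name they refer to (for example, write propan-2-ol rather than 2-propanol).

6-fluoronon-4-en-3-ol

The longest carbon chain that includes the –OH group and the multiple bond has 9 carbons, so the parent hydride is nonane.
The principal characteristic group is an alcohol (–OH), named with the suffix -ol.
A C=C double bond in the chain gives the infix -ene-.
The numbering direction is chosen so that numbering from this end puts the hydroxyl group at C-3 rather than C-7.
With this numbering: the hydroxyl at C-3; the double bond between C-4 and C-5; a fluoro group at C-6.
Assembling the pieces gives 6-fluoronon-4-en-3-ol.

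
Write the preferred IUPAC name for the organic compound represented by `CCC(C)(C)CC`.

The longest carbon chain is 5 atoms: the parent is pentane.
Both numbering directions give the same locant set; either may be used.
With this numbering: two methyl groups at C-3.
Putting it together: 3,3-dimethylpentane.

3,3-dimethylpentane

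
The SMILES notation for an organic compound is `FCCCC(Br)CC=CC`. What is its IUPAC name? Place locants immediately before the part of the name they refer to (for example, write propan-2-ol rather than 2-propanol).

The longest chain bearing the multiple bond is 8 carbons long (octane).
There is one C=C double bond, indicated by the ending -ene.
The numbering direction is chosen so that numbering from this end puts the double bond at C-2 rather than C-6.
This places the double bond between C-2 and C-3; a bromo group at C-5; a fluoro group at C-8.
Substituent prefixes are cited in alphabetical order (multiplying prefixes like di-/tri- are ignored for ordering).
The name is 5-bromo-8-fluorooct-2-ene.

5-bromo-8-fluorooct-2-ene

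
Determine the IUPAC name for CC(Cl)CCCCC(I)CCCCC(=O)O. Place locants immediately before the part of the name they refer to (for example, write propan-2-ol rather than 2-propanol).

11-chloro-6-iodododecanoic acid

The longest chain bearing the –COOH group is 12 carbons long (dodecane).
The highest-priority functional group is a carboxylic acid (terminal –COOH), so the name ends in -oic acid.
The numbering direction is chosen so that the carboxylic acid carbon is C-1 by definition.
That gives a chloro group at C-11; an iodo group at C-6.
Prefixes are listed alphabetically: chloro, iodo.
The name is 11-chloro-6-iodododecanoic acid.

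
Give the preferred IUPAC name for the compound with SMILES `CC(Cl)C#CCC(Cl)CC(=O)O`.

The longest carbon chain that includes the –COOH group and the multiple bond has 8 carbons, so the parent hydride is octane.
A carboxylic acid (terminal –COOH) is the principal characteristic group, giving the suffix -oic acid.
The chain contains a C≡C triple bond, so the unsaturation ending is -yne.
Choose the numbering such that the carboxylic acid carbon is C-1 by definition.
That gives the triple bond between C-5 and C-6; chloro groups at C-3 and C-7.
The name is 3,7-dichlorooct-5-ynoic acid.

3,7-dichlorooct-5-ynoic acid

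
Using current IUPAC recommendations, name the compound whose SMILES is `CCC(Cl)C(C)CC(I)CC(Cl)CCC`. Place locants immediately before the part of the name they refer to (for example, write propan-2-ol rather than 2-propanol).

The parent chain contains 11 carbons (undecane).
The numbering direction is chosen so that the substituent locant set {3,4,6,8} is lower than {4,6,8,9} at the first point of difference.
With this numbering: chloro groups at C-3 and C-8; an iodo group at C-6; a methyl group at C-4.
The substituents are ordered alphabetically, ignoring any di-/tri- multipliers.
The name is 3,8-dichloro-6-iodo-4-methylundecane.

3,8-dichloro-6-iodo-4-methylundecane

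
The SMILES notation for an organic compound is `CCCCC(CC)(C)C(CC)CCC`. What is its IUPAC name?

4,5-diethyl-5-methylnonane

The parent chain contains 9 carbons (nonane).
Number the chain so that the substituent locant set {4,5,5} is lower than {5,5,6} at the first point of difference.
With this numbering: ethyl groups at C-4 and C-5; a methyl group at C-5.
The substituents are ordered alphabetically, ignoring any di-/tri- multipliers.
The name is 4,5-diethyl-5-methylnonane.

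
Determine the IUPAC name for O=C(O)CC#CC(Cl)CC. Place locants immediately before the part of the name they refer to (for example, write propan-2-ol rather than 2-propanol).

The longest chain bearing the –COOH group and the multiple bond is 7 carbons long (heptane).
The principal characteristic group is a carboxylic acid (terminal –COOH), named with the suffix -oic acid.
The chain contains a C≡C triple bond, so the unsaturation ending is -yne.
Choose the numbering such that the carboxylic acid carbon is C-1 by definition.
With this numbering: the triple bond between C-3 and C-4; a chloro group at C-5.
The name is 5-chlorohept-3-ynoic acid.

5-chlorohept-3-ynoic acid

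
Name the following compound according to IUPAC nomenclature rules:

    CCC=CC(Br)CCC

The longest carbon chain that includes the multiple bond has 8 carbons, so the parent hydride is octane.
A C=C double bond in the chain gives the infix -ene-.
Number the chain so that numbering from this end puts the double bond at C-3 rather than C-5.
This places the double bond between C-3 and C-4; a bromo group at C-5.
The name is 5-bromooct-3-ene.

5-bromooct-3-ene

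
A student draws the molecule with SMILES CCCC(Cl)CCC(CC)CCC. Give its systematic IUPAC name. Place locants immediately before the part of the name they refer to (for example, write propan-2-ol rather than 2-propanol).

4-chloro-7-ethyldecane

The longest continuous carbon chain has 10 atoms, so the parent hydride is decane.
Number the chain so that the locant sets are identical either way, so the alphabetically earlier chloro substituent takes the lower locant (4 rather than 7).
With this numbering: a chloro group at C-4; an ethyl group at C-7.
Prefixes are listed alphabetically: chloro, ethyl.
Putting it together: 4-chloro-7-ethyldecane.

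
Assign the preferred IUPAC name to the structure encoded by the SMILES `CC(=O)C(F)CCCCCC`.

The longest chain bearing the carbonyl is 9 carbons long (nonane).
The highest-priority functional group is a ketone (C=O on an internal carbon), so the name ends in -one.
Number the chain so that numbering from this end puts the carbonyl group at C-2 rather than C-8.
With this numbering: the carbonyl at C-2; a fluoro group at C-3.
The name is 3-fluorononan-2-one.

3-fluorononan-2-one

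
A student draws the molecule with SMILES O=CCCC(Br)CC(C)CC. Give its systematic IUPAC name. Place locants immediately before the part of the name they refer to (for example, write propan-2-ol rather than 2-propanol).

4-bromo-6-methyloctanal

The longest chain bearing the –CHO group is 8 carbons long (octane).
The principal characteristic group is an aldehyde (terminal –CHO), named with the suffix -al.
The numbering direction is chosen so that the aldehyde carbon is C-1 by definition.
With this numbering: a bromo group at C-4; a methyl group at C-6.
Prefixes are listed alphabetically: bromo, methyl.
Putting it together: 4-bromo-6-methyloctanal.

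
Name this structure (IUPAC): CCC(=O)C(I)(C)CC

4-iodo-4-methylhexan-3-one

The longest chain bearing the carbonyl is 6 carbons long (hexane).
The principal characteristic group is a ketone (C=O on an internal carbon), named with the suffix -one.
Number the chain so that numbering from this end puts the carbonyl group at C-3 rather than C-4.
This places the carbonyl at C-3; an iodo group at C-4; a methyl group at C-4.
The substituents are ordered alphabetically, ignoring any di-/tri- multipliers.
The name is 4-iodo-4-methylhexan-3-one.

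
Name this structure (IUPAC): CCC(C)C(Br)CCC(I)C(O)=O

The longest carbon chain that includes the –COOH group has 8 carbons, so the parent hydride is octane.
The principal characteristic group is a carboxylic acid (terminal –COOH), named with the suffix -oic acid.
Choose the numbering such that the carboxylic acid carbon is C-1 by definition.
This places a bromo group at C-5; an iodo group at C-2; a methyl group at C-6.
Substituent prefixes are cited in alphabetical order (multiplying prefixes like di-/tri- are ignored for ordering).
Putting it together: 5-bromo-2-iodo-6-methyloctanoic acid.

5-bromo-2-iodo-6-methyloctanoic acid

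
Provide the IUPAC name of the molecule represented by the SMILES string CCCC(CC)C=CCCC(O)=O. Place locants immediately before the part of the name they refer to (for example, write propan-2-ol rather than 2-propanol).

6-ethylnon-4-enoic acid

The longest chain bearing the –COOH group and the multiple bond is 9 carbons long (nonane).
A carboxylic acid (terminal –COOH) is the principal characteristic group, giving the suffix -oic acid.
A C=C double bond in the chain gives the infix -ene-.
The numbering direction is chosen so that the carboxylic acid carbon is C-1 by definition.
That gives the double bond between C-4 and C-5; an ethyl group at C-6.
Putting it together: 6-ethylnon-4-enoic acid.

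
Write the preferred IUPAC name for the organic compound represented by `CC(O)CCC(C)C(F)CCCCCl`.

10-chloro-6-fluoro-5-methyldecan-2-ol

The longest chain bearing the –OH group is 10 carbons long (decane).
The principal characteristic group is an alcohol (–OH), named with the suffix -ol.
Number the chain so that numbering from this end puts the hydroxyl group at C-2 rather than C-9.
With this numbering: the hydroxyl at C-2; a chloro group at C-10; a fluoro group at C-6; a methyl group at C-5.
Substituent prefixes are cited in alphabetical order (multiplying prefixes like di-/tri- are ignored for ordering).
The name is 10-chloro-6-fluoro-5-methyldecan-2-ol.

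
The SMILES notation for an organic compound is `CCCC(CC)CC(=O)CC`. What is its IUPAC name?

5-ethyloctan-3-one

The longest chain bearing the carbonyl is 8 carbons long (octane).
A ketone (C=O on an internal carbon) is the principal characteristic group, giving the suffix -one.
The numbering direction is chosen so that numbering from this end puts the carbonyl group at C-3 rather than C-6.
That gives the carbonyl at C-3; an ethyl group at C-5.
The name is 5-ethyloctan-3-one.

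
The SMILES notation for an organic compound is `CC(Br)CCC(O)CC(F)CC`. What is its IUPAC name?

Counting along the main chain through the –OH group gives 9 carbons: the parent is nonane.
The highest-priority functional group is an alcohol (–OH), so the name ends in -ol.
Number the chain so that the substituent locant set {2,7} is lower than {3,8} at the first point of difference.
That gives the hydroxyl at C-5; a bromo group at C-2; a fluoro group at C-7.
The substituents are ordered alphabetically, ignoring any di-/tri- multipliers.
Putting it together: 2-bromo-7-fluorononan-5-ol.

2-bromo-7-fluorononan-5-ol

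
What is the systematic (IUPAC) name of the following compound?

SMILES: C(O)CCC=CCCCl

7-chlorohept-4-en-1-ol

Counting along the main chain through the –OH group and the multiple bond gives 7 carbons: the parent is heptane.
The principal characteristic group is an alcohol (–OH), named with the suffix -ol.
The chain contains a C=C double bond, so the unsaturation ending is -ene.
The numbering direction is chosen so that numbering from this end puts the hydroxyl group at C-1 rather than C-7.
That gives the hydroxyl at C-1; the double bond between C-4 and C-5; a chloro group at C-7.
The name is 7-chlorohept-4-en-1-ol.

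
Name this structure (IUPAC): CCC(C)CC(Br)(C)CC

The longest carbon chain is 7 atoms: the parent is heptane.
Choose the numbering such that the substituent locant set {3,3,5} is lower than {3,5,5} at the first point of difference.
With this numbering: a bromo group at C-3; methyl groups at C-3 and C-5.
Prefixes are listed alphabetically: bromo, methyl.
Putting it together: 3-bromo-3,5-dimethylheptane.

3-bromo-3,5-dimethylheptane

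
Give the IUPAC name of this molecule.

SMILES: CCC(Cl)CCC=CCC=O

7-chloronon-3-enal

The longest chain bearing the –CHO group and the multiple bond is 9 carbons long (nonane).
The highest-priority functional group is an aldehyde (terminal –CHO), so the name ends in -al.
There is one C=C double bond, indicated by the ending -ene.
The numbering direction is chosen so that the aldehyde carbon is C-1 by definition.
That gives the double bond between C-3 and C-4; a chloro group at C-7.
Putting it together: 7-chloronon-3-enal.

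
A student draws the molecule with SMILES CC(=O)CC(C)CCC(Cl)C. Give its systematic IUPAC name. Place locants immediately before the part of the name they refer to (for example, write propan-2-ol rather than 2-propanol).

7-chloro-4-methyloctan-2-one

The longest carbon chain that includes the carbonyl has 8 carbons, so the parent hydride is octane.
The highest-priority functional group is a ketone (C=O on an internal carbon), so the name ends in -one.
Choose the numbering such that numbering from this end puts the carbonyl group at C-2 rather than C-7.
This places the carbonyl at C-2; a chloro group at C-7; a methyl group at C-4.
Prefixes are listed alphabetically: chloro, methyl.
Putting it together: 7-chloro-4-methyloctan-2-one.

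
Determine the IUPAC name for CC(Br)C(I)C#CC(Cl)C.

6-bromo-2-chloro-5-iodohept-3-yne

The longest carbon chain that includes the multiple bond has 7 carbons, so the parent hydride is heptane.
There is one C≡C triple bond, indicated by the ending -yne.
Number the chain so that numbering from this end puts the triple bond at C-3 rather than C-4.
That gives the triple bond between C-3 and C-4; a bromo group at C-6; a chloro group at C-2; an iodo group at C-5.
The substituents are ordered alphabetically, ignoring any di-/tri- multipliers.
Putting it together: 6-bromo-2-chloro-5-iodohept-3-yne.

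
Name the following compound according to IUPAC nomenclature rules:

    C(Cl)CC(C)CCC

1-chloro-3-methylhexane

The longest continuous carbon chain has 6 atoms, so the parent hydride is hexane.
The numbering direction is chosen so that the substituent locant set {1,3} is lower than {4,6} at the first point of difference.
This places a chloro group at C-1; a methyl group at C-3.
Substituent prefixes are cited in alphabetical order (multiplying prefixes like di-/tri- are ignored for ordering).
Putting it together: 1-chloro-3-methylhexane.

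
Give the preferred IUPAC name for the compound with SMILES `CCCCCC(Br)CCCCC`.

The longest continuous carbon chain has 11 atoms, so the parent hydride is undecane.
The molecule is symmetric, so either numbering direction gives the same locants.
This places a bromo group at C-6.
Assembling the pieces gives 6-bromoundecane.

6-bromoundecane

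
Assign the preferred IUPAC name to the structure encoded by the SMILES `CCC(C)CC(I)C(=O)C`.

Counting along the main chain through the carbonyl gives 7 carbons: the parent is heptane.
A ketone (C=O on an internal carbon) is the principal characteristic group, giving the suffix -one.
Number the chain so that numbering from this end puts the carbonyl group at C-2 rather than C-6.
That gives the carbonyl at C-2; an iodo group at C-3; a methyl group at C-5.
The substituents are ordered alphabetically, ignoring any di-/tri- multipliers.
The name is 3-iodo-5-methylheptan-2-one.

3-iodo-5-methylheptan-2-one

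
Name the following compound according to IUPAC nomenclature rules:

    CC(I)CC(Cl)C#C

Counting along the main chain through the multiple bond gives 6 carbons: the parent is hexane.
The chain contains a C≡C triple bond, so the unsaturation ending is -yne.
Choose the numbering such that numbering from this end puts the triple bond at C-1 rather than C-5.
With this numbering: the triple bond between C-1 and C-2; a chloro group at C-3; an iodo group at C-5.
Substituent prefixes are cited in alphabetical order (multiplying prefixes like di-/tri- are ignored for ordering).
Putting it together: 3-chloro-5-iodohex-1-yne.

3-chloro-5-iodohex-1-yne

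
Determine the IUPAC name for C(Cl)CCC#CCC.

7-chlorohept-3-yne

Counting along the main chain through the multiple bond gives 7 carbons: the parent is heptane.
The chain contains a C≡C triple bond, so the unsaturation ending is -yne.
Choose the numbering such that numbering from this end puts the triple bond at C-3 rather than C-4.
With this numbering: the triple bond between C-3 and C-4; a chloro group at C-7.
The name is 7-chlorohept-3-yne.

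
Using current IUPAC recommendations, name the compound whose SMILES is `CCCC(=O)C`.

pentan-2-one

Counting along the main chain through the carbonyl gives 5 carbons: the parent is pentane.
The principal characteristic group is a ketone (C=O on an internal carbon), named with the suffix -one.
Number the chain so that numbering from this end puts the carbonyl group at C-2 rather than C-4.
This places the carbonyl at C-2.
Assembling the pieces gives pentan-2-one.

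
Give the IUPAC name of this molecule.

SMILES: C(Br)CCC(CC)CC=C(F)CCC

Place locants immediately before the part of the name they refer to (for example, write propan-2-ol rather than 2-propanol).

10-bromo-7-ethyl-4-fluorodec-4-ene

The longest chain bearing the multiple bond is 10 carbons long (decane).
There is one C=C double bond, indicated by the ending -ene.
The numbering direction is chosen so that numbering from this end puts the double bond at C-4 rather than C-6.
This places the double bond between C-4 and C-5; a bromo group at C-10; an ethyl group at C-7; a fluoro group at C-4.
Substituent prefixes are cited in alphabetical order (multiplying prefixes like di-/tri- are ignored for ordering).
The name is 10-bromo-7-ethyl-4-fluorodec-4-ene.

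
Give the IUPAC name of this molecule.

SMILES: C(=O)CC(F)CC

Counting along the main chain through the –CHO group gives 5 carbons: the parent is pentane.
The highest-priority functional group is an aldehyde (terminal –CHO), so the name ends in -al.
Number the chain so that the aldehyde carbon is C-1 by definition.
That gives a fluoro group at C-3.
Putting it together: 3-fluoropentanal.

3-fluoropentanal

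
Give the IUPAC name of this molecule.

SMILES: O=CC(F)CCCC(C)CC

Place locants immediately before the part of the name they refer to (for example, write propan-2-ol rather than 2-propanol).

Counting along the main chain through the –CHO group gives 8 carbons: the parent is octane.
The highest-priority functional group is an aldehyde (terminal –CHO), so the name ends in -al.
Number the chain so that the aldehyde carbon is C-1 by definition.
This places a fluoro group at C-2; a methyl group at C-6.
The substituents are ordered alphabetically, ignoring any di-/tri- multipliers.
Assembling the pieces gives 2-fluoro-6-methyloctanal.

2-fluoro-6-methyloctanal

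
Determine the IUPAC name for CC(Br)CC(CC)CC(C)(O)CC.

7-bromo-5-ethyl-3-methyloctan-3-ol

Counting along the main chain through the –OH group gives 8 carbons: the parent is octane.
An alcohol (–OH) is the principal characteristic group, giving the suffix -ol.
Choose the numbering such that numbering from this end puts the hydroxyl group at C-3 rather than C-6.
That gives the hydroxyl at C-3; a bromo group at C-7; an ethyl group at C-5; a methyl group at C-3.
Substituent prefixes are cited in alphabetical order (multiplying prefixes like di-/tri- are ignored for ordering).
The name is 7-bromo-5-ethyl-3-methyloctan-3-ol.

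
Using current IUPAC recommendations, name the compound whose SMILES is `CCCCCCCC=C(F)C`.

The longest chain bearing the multiple bond is 10 carbons long (decane).
A C=C double bond in the chain gives the infix -ene-.
Number the chain so that numbering from this end puts the double bond at C-2 rather than C-8.
This places the double bond between C-2 and C-3; a fluoro group at C-2.
Putting it together: 2-fluorodec-2-ene.

2-fluorodec-2-ene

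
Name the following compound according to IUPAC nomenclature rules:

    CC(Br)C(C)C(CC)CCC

2-bromo-4-ethyl-3-methylheptane

The parent chain contains 7 carbons (heptane).
Choose the numbering such that the substituent locant set {2,3,4} is lower than {4,5,6} at the first point of difference.
With this numbering: a bromo group at C-2; an ethyl group at C-4; a methyl group at C-3.
Prefixes are listed alphabetically: bromo, ethyl, methyl.
Putting it together: 2-bromo-4-ethyl-3-methylheptane.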